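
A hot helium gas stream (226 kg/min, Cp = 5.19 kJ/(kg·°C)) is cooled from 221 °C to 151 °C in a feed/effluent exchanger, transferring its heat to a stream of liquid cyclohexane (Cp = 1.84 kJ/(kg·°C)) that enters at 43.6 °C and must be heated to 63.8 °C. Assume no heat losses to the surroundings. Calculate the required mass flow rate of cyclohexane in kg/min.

Heat released by hot stream: Q = 226 × 5.19 × (221 − 151) = 82106 kJ/min
Energy balance on cold side (adiabatic exchanger): Q = ṁ_c·Cp_c·(T_c,out − T_c,in)
ṁ_c = 82106 / [1.84 × (63.8 − 43.6)] = 2209 kg/min

ṁ_c = 2210 kg/min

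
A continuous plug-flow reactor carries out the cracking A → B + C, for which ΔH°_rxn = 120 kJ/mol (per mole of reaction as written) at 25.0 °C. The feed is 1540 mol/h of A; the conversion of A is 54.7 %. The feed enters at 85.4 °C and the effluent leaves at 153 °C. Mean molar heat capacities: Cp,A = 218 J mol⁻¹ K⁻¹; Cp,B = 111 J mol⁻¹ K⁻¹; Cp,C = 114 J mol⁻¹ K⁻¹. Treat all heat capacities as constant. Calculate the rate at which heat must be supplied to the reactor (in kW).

Q_in = 34.6 kW

Extent of reaction ξ = 0.547 × 1540 = 842.38 mol/h
Reaction term: ξ·ΔH°_rxn = 842.38 × 120 = 101090 kJ/h
Sensible, feed 85.4→25 °C: -20277 kJ/h
Outlet flows (mol/h): A 697.62, B 842.38, C 842.38
Sensible, products 25→153 °C: 43727 kJ/h
Q = ΔH = 124540 kJ/h = 34.593 kW
Heat supplied = 34.593 kW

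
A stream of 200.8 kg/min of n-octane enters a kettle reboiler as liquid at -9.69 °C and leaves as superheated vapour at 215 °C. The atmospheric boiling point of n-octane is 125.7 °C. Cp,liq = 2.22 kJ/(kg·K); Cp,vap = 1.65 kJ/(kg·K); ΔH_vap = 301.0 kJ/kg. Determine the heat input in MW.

liquid -9.69→125.7 °C: 300.57 kJ/kg
vaporisation at 125.7 °C: 301 kJ/kg
vapour 125.7→215 °C: 147.34 kJ/kg
Δh = 300.57 + 301 + 147.34 = 748.91 kJ/kg
Q = ṁ·Δh = 200.8 kg/min × 748.91 kJ/kg = 150380 kJ/min
|Q| = 2506.4 kW = 2.5064 MW

Q = 2.51 MW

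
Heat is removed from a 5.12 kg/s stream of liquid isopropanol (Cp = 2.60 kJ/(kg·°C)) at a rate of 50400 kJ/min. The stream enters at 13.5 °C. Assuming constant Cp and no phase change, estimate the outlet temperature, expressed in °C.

T_out = -49.6 °C

Q = 50400 kJ/min = 840 kJ/s
ΔT = Q/(ṁ·Cp) = 840/(5.12×2.60) = 63.101 K
T_out = 13.5 − 63.101 = -49.601 °C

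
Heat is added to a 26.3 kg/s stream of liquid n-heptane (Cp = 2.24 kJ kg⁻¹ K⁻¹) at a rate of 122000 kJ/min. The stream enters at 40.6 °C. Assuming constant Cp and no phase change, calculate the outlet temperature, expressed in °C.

Q = 122000 kJ/min = 2033.3 kJ/s
ΔT = Q/(ṁ·Cp) = 2033.3/(26.3×2.24) = 34.515 K
T_out = 40.6 + 34.515 = 75.115 °C

T_out = 75.1 °C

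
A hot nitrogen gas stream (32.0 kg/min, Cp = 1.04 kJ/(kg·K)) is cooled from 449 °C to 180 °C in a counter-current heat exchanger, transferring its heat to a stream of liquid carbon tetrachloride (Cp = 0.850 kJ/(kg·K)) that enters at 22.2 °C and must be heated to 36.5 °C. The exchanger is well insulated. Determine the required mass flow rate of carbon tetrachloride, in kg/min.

Heat released by hot stream: Q = 32.0 × 1.04 × (449 − 180) = 8952.3 kJ/min
Energy balance on cold side (adiabatic exchanger): Q = ṁ_c·Cp_c·(T_c,out − T_c,in)
ṁ_c = 8952.3 / [0.850 × (36.5 − 22.2)] = 736.51 kg/min

ṁ_c = 737 kg/min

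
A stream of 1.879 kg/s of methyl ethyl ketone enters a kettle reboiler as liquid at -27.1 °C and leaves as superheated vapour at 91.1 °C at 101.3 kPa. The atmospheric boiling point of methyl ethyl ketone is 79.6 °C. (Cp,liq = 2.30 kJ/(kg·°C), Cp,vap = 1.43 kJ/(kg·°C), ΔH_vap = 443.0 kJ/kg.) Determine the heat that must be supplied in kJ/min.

Q = 79500 kJ/min

liquid -27.1→79.6 °C: 245.41 kJ/kg
vaporisation at 79.6 °C: 443 kJ/kg
vapour 79.6→91.1 °C: 16.445 kJ/kg
Δh = 245.41 + 443 + 16.445 = 704.86 kJ/kg
Q = ṁ·Δh = 1.879 kg/s × 704.86 kJ/kg = 1324.4 kJ/s
|Q| = 1324.4 kW = 79465 kJ/min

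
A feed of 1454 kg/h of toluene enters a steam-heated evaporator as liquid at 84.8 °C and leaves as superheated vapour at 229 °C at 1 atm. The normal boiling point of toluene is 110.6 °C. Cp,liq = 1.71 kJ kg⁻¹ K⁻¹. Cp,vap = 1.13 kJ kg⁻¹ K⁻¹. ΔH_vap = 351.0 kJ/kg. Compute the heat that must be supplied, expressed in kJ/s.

liquid 84.8→110.6 °C: 44.118 kJ/kg
vaporisation at 110.6 °C: 351 kJ/kg
vapour 110.6→229 °C: 133.79 kJ/kg
Δh = 44.118 + 351 + 133.79 = 528.91 kJ/kg
Q = ṁ·Δh = 1454 kg/h × 528.91 kJ/kg = 769040 kJ/h
|Q| = 213.62 kW

Q = 214 kJ/s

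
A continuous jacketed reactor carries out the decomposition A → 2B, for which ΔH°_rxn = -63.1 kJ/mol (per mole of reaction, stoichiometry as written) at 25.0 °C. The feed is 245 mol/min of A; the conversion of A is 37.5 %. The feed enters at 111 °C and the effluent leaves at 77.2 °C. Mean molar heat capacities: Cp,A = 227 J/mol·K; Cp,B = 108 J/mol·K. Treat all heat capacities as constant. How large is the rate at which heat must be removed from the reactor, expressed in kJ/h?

Extent of reaction ξ = 0.375 × 245 = 91.875 mol/min
Reaction term: ξ·ΔH°_rxn = 91.875 × -63.1 = -5797.3 kJ/min
Sensible, feed 111→25 °C: -4782.9 kJ/min
Outlet flows (mol/min): A 153.12, B 183.75
Sensible, products 25→77.2 °C: 2850.3 kJ/min
Q = ΔH = -7729.9 kJ/min = -128.83 kW
Heat removed = 463790 kJ/h

Q_out = 464000 kJ/h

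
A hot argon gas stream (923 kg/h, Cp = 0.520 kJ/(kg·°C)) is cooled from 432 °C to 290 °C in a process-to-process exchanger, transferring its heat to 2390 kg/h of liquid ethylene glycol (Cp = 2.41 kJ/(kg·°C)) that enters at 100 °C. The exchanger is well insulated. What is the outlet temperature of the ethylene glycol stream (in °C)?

Heat released by hot stream: Q = 923 × 0.520 × (432 − 290) = 68154 kJ/h
Energy balance on cold side (adiabatic exchanger): Q = ṁ_c·Cp_c·(T_c,out − T_c,in)
T_c,out = 100 + 68154/(2390 × 2.41) = 111.83 °C

T_c,out = 112 °C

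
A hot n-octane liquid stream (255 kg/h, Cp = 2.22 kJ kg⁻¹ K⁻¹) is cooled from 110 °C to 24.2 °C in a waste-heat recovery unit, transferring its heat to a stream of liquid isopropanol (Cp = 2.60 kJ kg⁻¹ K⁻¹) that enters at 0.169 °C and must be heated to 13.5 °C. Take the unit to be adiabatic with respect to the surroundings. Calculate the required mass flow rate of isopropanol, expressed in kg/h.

Heat released by hot stream: Q = 255 × 2.22 × (110 − 24.2) = 48571 kJ/h
Energy balance on cold side (adiabatic exchanger): Q = ṁ_c·Cp_c·(T_c,out − T_c,in)
ṁ_c = 48571 / [2.60 × (13.5 − 0.169)] = 1401.3 kg/h

ṁ_c = 1400 kg/h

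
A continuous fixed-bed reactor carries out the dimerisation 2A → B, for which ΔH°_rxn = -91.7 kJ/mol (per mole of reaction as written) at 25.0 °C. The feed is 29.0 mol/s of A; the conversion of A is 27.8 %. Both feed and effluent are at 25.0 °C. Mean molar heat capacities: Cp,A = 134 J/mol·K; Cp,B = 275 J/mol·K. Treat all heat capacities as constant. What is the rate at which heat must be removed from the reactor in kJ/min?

Q_out = 22200 kJ/min

Extent of reaction ξ = 0.278 × 29.0 / 2 = 4.031 mol/s
Reaction term: ξ·ΔH°_rxn = 4.031 × -91.7 = -369.64 kJ/s
Q = ΔH = -369.64 kJ/s = -369.64 kW
Heat removed = 22179 kJ/min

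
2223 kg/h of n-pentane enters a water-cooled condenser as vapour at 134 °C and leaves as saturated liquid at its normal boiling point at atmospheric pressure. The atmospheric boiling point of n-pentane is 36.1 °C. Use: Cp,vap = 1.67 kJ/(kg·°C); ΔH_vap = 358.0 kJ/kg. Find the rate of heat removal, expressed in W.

vapour 134→36.1 °C: -163.49 kJ/kg
condensation at 36.1 °C: -358 kJ/kg
Δh = -163.49 + -358 = -521.49 kJ/kg
Q = ṁ·Δh = 2223 kg/h × -521.49 kJ/kg = -1.1593e+06 kJ/h
|Q| = 322.02 kW = 322020 W

Q_c = 322000 W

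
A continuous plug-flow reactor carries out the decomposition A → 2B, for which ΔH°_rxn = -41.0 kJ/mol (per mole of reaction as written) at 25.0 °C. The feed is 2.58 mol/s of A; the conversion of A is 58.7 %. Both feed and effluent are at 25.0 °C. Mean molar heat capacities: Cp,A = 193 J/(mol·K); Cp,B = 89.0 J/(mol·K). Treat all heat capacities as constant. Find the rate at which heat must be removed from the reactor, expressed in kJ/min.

Q_out = 3730 kJ/min

Extent of reaction ξ = 0.587 × 2.58 = 1.5145 mol/s
Reaction term: ξ·ΔH°_rxn = 1.5145 × -41.0 = -62.093 kJ/s
Q = ΔH = -62.093 kJ/s = -62.093 kW
Heat removed = 3725.6 kJ/min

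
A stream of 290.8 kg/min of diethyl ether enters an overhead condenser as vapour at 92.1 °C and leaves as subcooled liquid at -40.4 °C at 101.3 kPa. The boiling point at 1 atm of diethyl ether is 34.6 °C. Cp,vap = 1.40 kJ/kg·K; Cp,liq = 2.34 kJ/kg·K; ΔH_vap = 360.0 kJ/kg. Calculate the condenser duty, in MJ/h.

vapour 92.1→34.6 °C: -80.5 kJ/kg
condensation at 34.6 °C: -360 kJ/kg
liquid 34.6→-40.4 °C: -175.5 kJ/kg
Δh = -80.5 + -360 + -175.5 = -616 kJ/kg
Q = ṁ·Δh = 290.8 kg/min × -616 kJ/kg = -179130 kJ/min
|Q| = 2985.5 kW = 10748 MJ/h

Q_c = 10700 MJ/h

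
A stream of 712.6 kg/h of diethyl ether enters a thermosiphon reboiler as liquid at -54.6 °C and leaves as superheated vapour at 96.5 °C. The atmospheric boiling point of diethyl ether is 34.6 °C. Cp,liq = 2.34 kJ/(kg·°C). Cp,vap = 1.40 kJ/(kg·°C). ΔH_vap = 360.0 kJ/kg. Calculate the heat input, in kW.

Q = 130 kW

liquid -54.6→34.6 °C: 208.73 kJ/kg
vaporisation at 34.6 °C: 360 kJ/kg
vapour 34.6→96.5 °C: 86.66 kJ/kg
Δh = 208.73 + 360 + 86.66 = 655.39 kJ/kg
Q = ṁ·Δh = 712.6 kg/h × 655.39 kJ/kg = 467030 kJ/h
|Q| = 129.73 kW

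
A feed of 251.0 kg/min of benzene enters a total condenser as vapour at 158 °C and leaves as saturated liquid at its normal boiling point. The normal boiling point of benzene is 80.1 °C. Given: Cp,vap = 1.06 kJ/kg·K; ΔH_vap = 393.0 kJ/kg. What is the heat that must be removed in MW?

Q_c = 1.99 MW

vapour 158→80.1 °C: -82.574 kJ/kg
condensation at 80.1 °C: -393 kJ/kg
Δh = -82.574 + -393 = -475.57 kJ/kg
Q = ṁ·Δh = 251.0 kg/min × -475.57 kJ/kg = -119370 kJ/min
|Q| = 1989.5 kW = 1.9895 MW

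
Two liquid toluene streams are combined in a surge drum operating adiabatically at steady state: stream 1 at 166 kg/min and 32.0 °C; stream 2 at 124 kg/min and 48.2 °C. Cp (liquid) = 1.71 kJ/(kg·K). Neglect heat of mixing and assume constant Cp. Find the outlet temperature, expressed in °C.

T_out = 38.9 °C

Adiabatic, steady state ⇒ Σ ṁᵢCp,ᵢ(T_out − Tᵢ) = 0
T_out = Σ ṁᵢCp,ᵢTᵢ / Σ ṁᵢCp,ᵢ
      = 19304 / 495.9 = 38.927 °C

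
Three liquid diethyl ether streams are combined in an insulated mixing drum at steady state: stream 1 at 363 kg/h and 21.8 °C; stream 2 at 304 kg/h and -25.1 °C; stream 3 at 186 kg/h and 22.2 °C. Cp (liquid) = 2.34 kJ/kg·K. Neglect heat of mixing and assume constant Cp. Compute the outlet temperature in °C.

T_out = 5.17 °C

Energy balance with Q = 0: Σ ṁᵢCp,ᵢ(T_out − Tᵢ) = 0
T_out = Σ ṁᵢCp,ᵢTᵢ / Σ ṁᵢCp,ᵢ
      = 10325 / 1996 = 5.1726 °C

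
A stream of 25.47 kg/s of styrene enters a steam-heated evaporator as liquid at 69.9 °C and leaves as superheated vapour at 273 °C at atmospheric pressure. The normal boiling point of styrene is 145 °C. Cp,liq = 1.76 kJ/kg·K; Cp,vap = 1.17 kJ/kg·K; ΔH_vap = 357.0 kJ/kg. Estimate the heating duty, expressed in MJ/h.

liquid 69.9→145 °C: 132.18 kJ/kg
vaporisation at 145 °C: 357 kJ/kg
vapour 145→273 °C: 149.76 kJ/kg
Δh = 132.18 + 357 + 149.76 = 638.94 kJ/kg
Q = ṁ·Δh = 25.47 kg/s × 638.94 kJ/kg = 16274 kJ/s
|Q| = 16274 kW = 58585 MJ/h

Q = 58600 MJ/h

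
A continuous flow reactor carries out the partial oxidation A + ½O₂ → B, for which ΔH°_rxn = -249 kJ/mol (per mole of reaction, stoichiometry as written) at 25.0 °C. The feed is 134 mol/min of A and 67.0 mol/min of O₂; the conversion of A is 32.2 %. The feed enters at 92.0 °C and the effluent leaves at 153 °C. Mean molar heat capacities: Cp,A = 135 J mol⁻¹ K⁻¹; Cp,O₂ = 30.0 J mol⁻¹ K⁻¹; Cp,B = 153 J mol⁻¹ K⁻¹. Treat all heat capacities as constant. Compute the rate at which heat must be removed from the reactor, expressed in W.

Q_out = 158000 W

Extent of reaction ξ = 0.322 × 134 = 43.148 mol/min
Reaction term: ξ·ΔH°_rxn = 43.148 × -249 = -10744 kJ/min
Sensible, feed 92.0→25 °C: -1346.7 kJ/min
Outlet flows (mol/min): A 90.852, O₂ 45.426, B 43.148
Sensible, products 25→153 °C: 2589.4 kJ/min
Q = ΔH = -9501.2 kJ/min = -158.35 kW
Heat removed = 158350 W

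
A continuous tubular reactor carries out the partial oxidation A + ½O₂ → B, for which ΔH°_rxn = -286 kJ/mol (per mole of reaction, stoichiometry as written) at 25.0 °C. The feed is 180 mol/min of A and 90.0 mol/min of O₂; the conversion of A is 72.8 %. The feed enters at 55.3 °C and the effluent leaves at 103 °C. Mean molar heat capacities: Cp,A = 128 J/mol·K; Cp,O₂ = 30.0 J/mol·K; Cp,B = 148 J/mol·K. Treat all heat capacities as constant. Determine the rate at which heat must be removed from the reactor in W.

Q_out = 603000 W

Extent of reaction ξ = 0.728 × 180 = 131.04 mol/min
Reaction term: ξ·ΔH°_rxn = 131.04 × -286 = -37477 kJ/min
Sensible, feed 55.3→25 °C: -779.92 kJ/min
Outlet flows (mol/min): A 48.96, O₂ 24.48, B 131.04
Sensible, products 25→103 °C: 2058.8 kJ/min
Q = ΔH = -36199 kJ/min = -603.31 kW
Heat removed = 603310 W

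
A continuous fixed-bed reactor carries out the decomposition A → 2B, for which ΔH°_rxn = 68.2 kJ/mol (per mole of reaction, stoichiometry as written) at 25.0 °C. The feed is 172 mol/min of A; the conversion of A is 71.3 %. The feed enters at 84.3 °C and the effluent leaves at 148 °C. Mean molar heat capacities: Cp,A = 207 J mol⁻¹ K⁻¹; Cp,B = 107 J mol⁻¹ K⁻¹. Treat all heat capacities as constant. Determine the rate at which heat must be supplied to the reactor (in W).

Q_in = 179000 W

Extent of reaction ξ = 0.713 × 172 = 122.64 mol/min
Reaction term: ξ·ΔH°_rxn = 122.64 × 68.2 = 8363.8 kJ/min
Sensible, feed 84.3→25 °C: -2111.3 kJ/min
Outlet flows (mol/min): A 49.364, B 245.27
Sensible, products 25→148 °C: 4484.9 kJ/min
Q = ΔH = 10737 kJ/min = 178.96 kW
Heat supplied = 178960 W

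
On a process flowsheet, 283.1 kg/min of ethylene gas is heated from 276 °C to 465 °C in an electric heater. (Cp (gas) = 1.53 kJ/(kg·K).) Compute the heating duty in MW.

Q = 1.36 MW

Q = ṁ·Cp·ΔT = 283.1 × 1.53 × (465 − 276) = 81864 kJ/min
Converting: 81864 / 60 s = 1364.4 kW
Heating duty = 1.3644 MW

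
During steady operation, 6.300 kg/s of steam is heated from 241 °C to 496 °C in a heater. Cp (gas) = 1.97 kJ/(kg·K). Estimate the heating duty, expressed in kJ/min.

Q = 190000 kJ/min

Q = ṁ·Cp·ΔT = 6.300 × 1.97 × (496 − 241) = 3164.8 kJ/s
Heating duty = 189890 kJ/min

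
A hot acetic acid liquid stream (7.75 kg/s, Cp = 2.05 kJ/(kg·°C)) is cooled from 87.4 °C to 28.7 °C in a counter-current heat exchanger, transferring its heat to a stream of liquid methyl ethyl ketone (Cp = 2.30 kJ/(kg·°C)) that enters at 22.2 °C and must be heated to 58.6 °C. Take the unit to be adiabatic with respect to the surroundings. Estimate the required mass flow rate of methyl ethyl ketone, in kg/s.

Heat released by hot stream: Q = 7.75 × 2.05 × (87.4 − 28.7) = 932.6 kJ/s
Energy balance on cold side (adiabatic exchanger): Q = ṁ_c·Cp_c·(T_c,out − T_c,in)
ṁ_c = 932.6 / [2.30 × (58.6 − 22.2)] = 11.139 kg/s

ṁ_c = 11.1 kg/s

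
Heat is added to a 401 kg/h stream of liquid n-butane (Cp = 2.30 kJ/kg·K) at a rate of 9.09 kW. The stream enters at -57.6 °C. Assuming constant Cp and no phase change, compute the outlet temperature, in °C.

T_out = -22.1 °C

Q = 9.09 kW = 32724 kJ/h
ΔT = Q/(ṁ·Cp) = 32724/(401×2.30) = 35.481 K
T_out = -57.6 + 35.481 = -22.119 °C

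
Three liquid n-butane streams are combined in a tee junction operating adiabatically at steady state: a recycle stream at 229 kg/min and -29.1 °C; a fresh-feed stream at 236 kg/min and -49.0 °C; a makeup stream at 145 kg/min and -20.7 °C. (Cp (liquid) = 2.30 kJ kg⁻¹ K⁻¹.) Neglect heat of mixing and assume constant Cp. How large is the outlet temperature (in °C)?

T_out = -34.8 °C

Adiabatic, steady state ⇒ Σ ṁᵢCp,ᵢ(T_out − Tᵢ) = 0
Σ ṁᵢCp,ᵢTᵢ = 229×2.30×-29.1 + 236×2.30×-49.0 + 145×2.30×-20.7 = -48828
Σ ṁᵢCp,ᵢ = 229×2.30 + 236×2.30 + 145×2.30 = 1403
T_out = -48828 / 1403 = -34.802 °C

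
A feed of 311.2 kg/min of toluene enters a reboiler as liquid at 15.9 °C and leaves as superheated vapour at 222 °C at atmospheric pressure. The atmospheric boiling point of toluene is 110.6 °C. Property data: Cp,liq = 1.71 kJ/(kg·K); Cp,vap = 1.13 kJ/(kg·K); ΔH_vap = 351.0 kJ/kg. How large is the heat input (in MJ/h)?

Q = 11900 MJ/h

liquid 15.9→110.6 °C: 161.94 kJ/kg
vaporisation at 110.6 °C: 351 kJ/kg
vapour 110.6→222 °C: 125.88 kJ/kg
Δh = 161.94 + 351 + 125.88 = 638.82 kJ/kg
Q = ṁ·Δh = 311.2 kg/min × 638.82 kJ/kg = 198800 kJ/min
|Q| = 3313.3 kW = 11928 MJ/h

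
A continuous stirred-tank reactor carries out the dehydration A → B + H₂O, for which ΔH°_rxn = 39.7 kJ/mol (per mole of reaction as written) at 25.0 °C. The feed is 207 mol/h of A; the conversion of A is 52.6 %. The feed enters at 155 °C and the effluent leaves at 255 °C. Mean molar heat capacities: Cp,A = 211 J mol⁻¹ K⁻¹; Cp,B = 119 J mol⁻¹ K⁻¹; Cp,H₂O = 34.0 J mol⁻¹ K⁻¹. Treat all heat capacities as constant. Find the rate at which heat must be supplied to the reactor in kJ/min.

Extent of reaction ξ = 0.526 × 207 = 108.88 mol/h
Reaction term: ξ·ΔH°_rxn = 108.88 × 39.7 = 4322.6 kJ/h
Sensible, feed 155→25 °C: -5678 kJ/h
Outlet flows (mol/h): A 98.118, B 108.88, H₂O 108.88
Sensible, products 25→255 °C: 8593.2 kJ/h
Q = ΔH = 7237.8 kJ/h = 2.0105 kW
Heat supplied = 120.63 kJ/min

Q_in = 121 kJ/min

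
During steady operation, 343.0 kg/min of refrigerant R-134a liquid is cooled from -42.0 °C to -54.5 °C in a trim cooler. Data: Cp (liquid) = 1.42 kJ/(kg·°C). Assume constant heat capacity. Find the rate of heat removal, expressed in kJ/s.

Q = ṁ·Cp·ΔT = 343.0 × 1.42 × (-54.5 − -42.0) = -6088.2 kJ/min
Converting: 6088.2 / 60 s = 101.47 kW

Q_c = 101 kJ/s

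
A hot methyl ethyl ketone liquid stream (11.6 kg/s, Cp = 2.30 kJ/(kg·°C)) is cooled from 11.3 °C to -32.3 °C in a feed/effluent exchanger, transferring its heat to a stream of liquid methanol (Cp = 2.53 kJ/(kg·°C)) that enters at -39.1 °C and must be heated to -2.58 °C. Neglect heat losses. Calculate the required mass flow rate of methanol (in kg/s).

Heat released by hot stream: Q = 11.6 × 2.30 × (11.3 − -32.3) = 1163.2 kJ/s
Energy balance on cold side (adiabatic exchanger): Q = ṁ_c·Cp_c·(T_c,out − T_c,in)
ṁ_c = 1163.2 / [2.53 × (-2.58 − -39.1)] = 12.59 kg/s

ṁ_c = 12.6 kg/s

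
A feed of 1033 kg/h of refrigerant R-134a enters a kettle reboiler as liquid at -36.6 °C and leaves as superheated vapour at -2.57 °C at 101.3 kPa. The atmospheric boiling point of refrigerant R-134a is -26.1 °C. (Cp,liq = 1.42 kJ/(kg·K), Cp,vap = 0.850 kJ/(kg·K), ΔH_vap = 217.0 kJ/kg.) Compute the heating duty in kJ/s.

Q = 72.3 kJ/s

liquid -36.6→-26.1 °C: 14.91 kJ/kg
vaporisation at -26.1 °C: 217 kJ/kg
vapour -26.1→-2.57 °C: 20 kJ/kg
Δh = 14.91 + 217 + 20 = 251.91 kJ/kg
Q = ṁ·Δh = 1033 kg/h × 251.91 kJ/kg = 260220 kJ/h
|Q| = 72.284 kW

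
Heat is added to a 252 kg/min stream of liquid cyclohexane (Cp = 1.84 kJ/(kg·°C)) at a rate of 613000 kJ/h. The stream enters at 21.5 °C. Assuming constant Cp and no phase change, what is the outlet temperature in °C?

Q = 613000 kJ/h = 10217 kJ/min
ΔT = Q/(ṁ·Cp) = 10217/(252×1.84) = 22.034 K
T_out = 21.5 + 22.034 = 43.534 °C

T_out = 43.5 °C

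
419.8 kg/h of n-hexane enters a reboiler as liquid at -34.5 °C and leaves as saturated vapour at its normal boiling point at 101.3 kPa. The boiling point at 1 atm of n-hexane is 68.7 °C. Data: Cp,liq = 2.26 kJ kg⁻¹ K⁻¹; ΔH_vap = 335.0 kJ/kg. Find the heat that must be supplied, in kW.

Q = 66.3 kW

liquid -34.5→68.7 °C: 233.23 kJ/kg
vaporisation at 68.7 °C: 335 kJ/kg
Δh = 233.23 + 335 = 568.23 kJ/kg
Q = ṁ·Δh = 419.8 kg/h × 568.23 kJ/kg = 238540 kJ/h
|Q| = 66.262 kW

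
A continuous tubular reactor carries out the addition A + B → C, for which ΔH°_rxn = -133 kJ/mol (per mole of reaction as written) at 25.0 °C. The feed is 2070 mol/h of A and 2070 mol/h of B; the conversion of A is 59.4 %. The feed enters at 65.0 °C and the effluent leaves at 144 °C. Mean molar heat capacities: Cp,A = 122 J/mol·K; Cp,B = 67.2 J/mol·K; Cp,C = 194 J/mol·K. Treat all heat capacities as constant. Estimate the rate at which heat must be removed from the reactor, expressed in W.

Extent of reaction ξ = 0.594 × 2070 = 1229.6 mol/h
Reaction term: ξ·ΔH°_rxn = 1229.6 × -133 = -163530 kJ/h
Sensible, feed 65.0→25 °C: -15666 kJ/h
Outlet flows (mol/h): A 840.42, B 840.42, C 1229.6
Sensible, products 25→144 °C: 47308 kJ/h
Q = ΔH = -131890 kJ/h = -36.637 kW
Heat removed = 36637 W

Q_out = 36600 W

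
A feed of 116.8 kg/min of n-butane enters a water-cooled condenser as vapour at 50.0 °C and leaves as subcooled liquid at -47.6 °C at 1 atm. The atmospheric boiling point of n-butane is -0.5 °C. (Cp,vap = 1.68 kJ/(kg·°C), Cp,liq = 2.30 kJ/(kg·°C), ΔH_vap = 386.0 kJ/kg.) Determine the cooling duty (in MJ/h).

Q_c = 4060 MJ/h

vapour 50.0→-0.5 °C: -84.84 kJ/kg
condensation at -0.5 °C: -386 kJ/kg
liquid -0.5→-47.6 °C: -108.33 kJ/kg
Δh = -84.84 + -386 + -108.33 = -579.17 kJ/kg
Q = ṁ·Δh = 116.8 kg/min × -579.17 kJ/kg = -67647 kJ/min
|Q| = 1127.5 kW = 4058.8 MJ/h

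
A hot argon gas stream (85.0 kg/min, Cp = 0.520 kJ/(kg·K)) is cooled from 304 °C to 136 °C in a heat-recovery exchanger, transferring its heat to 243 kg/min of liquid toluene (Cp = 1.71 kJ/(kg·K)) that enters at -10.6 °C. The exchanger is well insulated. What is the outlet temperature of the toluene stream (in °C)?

Heat released by hot stream: Q = 85.0 × 0.520 × (304 − 136) = 7425.6 kJ/min
Energy balance on cold side (adiabatic exchanger): Q = ṁ_c·Cp_c·(T_c,out − T_c,in)
T_c,out = -10.6 + 7425.6/(243 × 1.71) = 7.2702 °C

T_c,out = 7.27 °C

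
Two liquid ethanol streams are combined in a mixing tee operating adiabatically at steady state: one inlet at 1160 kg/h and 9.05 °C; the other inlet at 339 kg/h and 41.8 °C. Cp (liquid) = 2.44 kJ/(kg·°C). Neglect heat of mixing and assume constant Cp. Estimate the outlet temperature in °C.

No heat crosses the boundary, so H_out = H_in.
Σ ṁᵢCp,ᵢTᵢ = 1160×2.44×9.05 + 339×2.44×41.8 = 60190
Σ ṁᵢCp,ᵢ = 1160×2.44 + 339×2.44 = 3657.6
T_out = 60190 / 3657.6 = 16.456 °C

T_out = 16.5 °C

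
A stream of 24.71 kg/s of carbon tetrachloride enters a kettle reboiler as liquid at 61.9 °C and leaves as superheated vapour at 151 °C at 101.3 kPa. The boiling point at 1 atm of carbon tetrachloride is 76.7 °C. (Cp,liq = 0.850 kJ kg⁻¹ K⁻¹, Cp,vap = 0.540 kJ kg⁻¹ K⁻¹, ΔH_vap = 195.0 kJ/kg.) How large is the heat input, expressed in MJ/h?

liquid 61.9→76.7 °C: 12.58 kJ/kg
vaporisation at 76.7 °C: 195 kJ/kg
vapour 76.7→151 °C: 40.122 kJ/kg
Δh = 12.58 + 195 + 40.122 = 247.7 kJ/kg
Q = ṁ·Δh = 24.71 kg/s × 247.7 kJ/kg = 6120.7 kJ/s
|Q| = 6120.7 kW = 22035 MJ/h

Q = 22000 MJ/h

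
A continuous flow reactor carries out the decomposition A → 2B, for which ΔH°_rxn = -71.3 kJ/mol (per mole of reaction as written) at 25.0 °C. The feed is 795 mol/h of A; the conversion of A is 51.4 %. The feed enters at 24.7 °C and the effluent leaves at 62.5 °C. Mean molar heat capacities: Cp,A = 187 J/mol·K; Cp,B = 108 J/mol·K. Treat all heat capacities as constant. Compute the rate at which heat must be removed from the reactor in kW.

Extent of reaction ξ = 0.514 × 795 = 408.63 mol/h
Reaction term: ξ·ΔH°_rxn = 408.63 × -71.3 = -29135 kJ/h
Sensible, feed 24.7→25 °C: 44.6 kJ/h
Outlet flows (mol/h): A 386.37, B 817.26
Sensible, products 25→62.5 °C: 6019.3 kJ/h
Q = ΔH = -23071 kJ/h = -6.4087 kW
Heat removed = 6.4087 kW

Q_out = 6.41 kW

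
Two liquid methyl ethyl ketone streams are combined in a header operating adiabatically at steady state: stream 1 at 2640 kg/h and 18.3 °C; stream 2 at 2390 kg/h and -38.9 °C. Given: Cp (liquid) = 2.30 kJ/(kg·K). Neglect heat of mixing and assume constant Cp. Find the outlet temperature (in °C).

T_out = -8.88 °C

Energy balance with Q = 0: Σ ṁᵢCp,ᵢ(T_out − Tᵢ) = 0
Σ ṁᵢCp,ᵢTᵢ = 2640×2.30×18.3 + 2390×2.30×-38.9 = -102720
Σ ṁᵢCp,ᵢ = 2640×2.30 + 2390×2.30 = 11569
T_out = -102720 / 11569 = -8.8785 °C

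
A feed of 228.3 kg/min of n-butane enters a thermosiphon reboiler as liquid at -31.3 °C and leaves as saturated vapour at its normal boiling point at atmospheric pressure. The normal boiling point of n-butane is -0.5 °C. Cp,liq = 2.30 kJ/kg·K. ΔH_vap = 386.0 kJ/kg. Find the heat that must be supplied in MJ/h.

liquid -31.3→-0.5 °C: 70.84 kJ/kg
vaporisation at -0.5 °C: 386 kJ/kg
Δh = 70.84 + 386 = 456.84 kJ/kg
Q = ṁ·Δh = 228.3 kg/min × 456.84 kJ/kg = 104300 kJ/min
|Q| = 1738.3 kW = 6257.8 MJ/h

Q = 6260 MJ/h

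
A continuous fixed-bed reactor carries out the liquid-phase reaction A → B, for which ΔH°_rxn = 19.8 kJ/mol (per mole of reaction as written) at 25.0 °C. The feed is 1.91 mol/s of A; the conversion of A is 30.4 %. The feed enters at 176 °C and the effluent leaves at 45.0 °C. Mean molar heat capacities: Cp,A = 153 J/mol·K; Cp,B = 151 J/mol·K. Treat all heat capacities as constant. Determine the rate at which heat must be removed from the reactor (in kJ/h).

Extent of reaction ξ = 0.304 × 1.91 = 0.58064 mol/s
Reaction term: ξ·ΔH°_rxn = 0.58064 × 19.8 = 11.497 kJ/s
Sensible, feed 176→25 °C: -44.127 kJ/s
Outlet flows (mol/s): A 1.3294, B 0.58064
Sensible, products 25→45.0 °C: 5.8214 kJ/s
Q = ΔH = -26.809 kJ/s = -26.809 kW
Heat removed = 96511 kJ/h

Q_out = 96500 kJ/h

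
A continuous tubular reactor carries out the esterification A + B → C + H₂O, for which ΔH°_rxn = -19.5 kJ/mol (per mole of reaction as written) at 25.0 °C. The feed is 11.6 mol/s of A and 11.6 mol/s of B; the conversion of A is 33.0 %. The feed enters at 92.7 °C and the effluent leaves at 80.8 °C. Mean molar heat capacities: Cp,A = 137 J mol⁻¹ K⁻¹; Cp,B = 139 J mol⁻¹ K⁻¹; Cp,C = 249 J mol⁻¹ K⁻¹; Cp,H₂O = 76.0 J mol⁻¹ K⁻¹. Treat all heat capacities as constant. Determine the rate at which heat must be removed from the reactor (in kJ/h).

Extent of reaction ξ = 0.330 × 11.6 = 3.828 mol/s
Reaction term: ξ·ΔH°_rxn = 3.828 × -19.5 = -74.646 kJ/s
Sensible, feed 92.7→25 °C: -216.75 kJ/s
Outlet flows (mol/s): A 7.772, B 7.772, C 3.828, H₂O 3.828
Sensible, products 25→80.8 °C: 189.12 kJ/s
Q = ΔH = -102.28 kJ/s = -102.28 kW
Heat removed = 368200 kJ/h

Q_out = 368000 kJ/h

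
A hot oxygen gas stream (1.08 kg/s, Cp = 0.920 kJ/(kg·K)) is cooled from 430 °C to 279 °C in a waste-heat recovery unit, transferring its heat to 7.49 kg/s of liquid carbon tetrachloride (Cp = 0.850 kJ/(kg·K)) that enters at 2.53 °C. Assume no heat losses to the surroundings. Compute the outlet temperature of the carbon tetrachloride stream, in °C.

Heat released by hot stream: Q = 1.08 × 0.920 × (430 − 279) = 150.03 kJ/s
Energy balance on cold side (adiabatic exchanger): Q = ṁ_c·Cp_c·(T_c,out − T_c,in)
T_c,out = 2.53 + 150.03/(7.49 × 0.850) = 26.096 °C

T_c,out = 26.1 °C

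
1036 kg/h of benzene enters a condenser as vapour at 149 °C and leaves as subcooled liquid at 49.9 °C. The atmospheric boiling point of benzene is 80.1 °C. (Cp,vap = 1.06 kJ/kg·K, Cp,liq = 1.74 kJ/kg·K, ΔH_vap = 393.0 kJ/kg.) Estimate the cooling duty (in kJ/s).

vapour 149→80.1 °C: -73.034 kJ/kg
condensation at 80.1 °C: -393 kJ/kg
liquid 80.1→49.9 °C: -52.548 kJ/kg
Δh = -73.034 + -393 + -52.548 = -518.58 kJ/kg
Q = ṁ·Δh = 1036 kg/h × -518.58 kJ/kg = -537250 kJ/h
|Q| = 149.24 kW

Q_c = 149 kJ/s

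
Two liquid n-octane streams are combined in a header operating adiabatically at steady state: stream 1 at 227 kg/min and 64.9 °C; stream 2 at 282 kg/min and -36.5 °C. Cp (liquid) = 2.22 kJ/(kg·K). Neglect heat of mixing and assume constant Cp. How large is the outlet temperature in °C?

Adiabatic, steady state ⇒ Σ ṁᵢCp,ᵢ(T_out − Tᵢ) = 0
Σ ṁᵢCp,ᵢTᵢ = 227×2.22×64.9 + 282×2.22×-36.5 = 9855.2
Σ ṁᵢCp,ᵢ = 227×2.22 + 282×2.22 = 1130
T_out = 9855.2 / 1130 = 8.7216 °C

T_out = 8.72 °C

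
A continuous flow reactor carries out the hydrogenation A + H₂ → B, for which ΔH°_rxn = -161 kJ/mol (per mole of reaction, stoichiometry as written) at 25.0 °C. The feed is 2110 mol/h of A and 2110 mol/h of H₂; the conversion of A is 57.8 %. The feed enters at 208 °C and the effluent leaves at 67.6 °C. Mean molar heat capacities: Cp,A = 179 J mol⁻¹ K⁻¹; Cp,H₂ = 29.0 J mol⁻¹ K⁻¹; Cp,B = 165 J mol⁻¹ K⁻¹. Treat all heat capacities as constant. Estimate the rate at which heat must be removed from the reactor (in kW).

Extent of reaction ξ = 0.578 × 2110 = 1219.6 mol/h
Reaction term: ξ·ΔH°_rxn = 1219.6 × -161 = -196350 kJ/h
Sensible, feed 208→25 °C: -80315 kJ/h
Outlet flows (mol/h): A 890.42, H₂ 890.42, B 1219.6
Sensible, products 25→67.6 °C: 16462 kJ/h
Q = ΔH = -260210 kJ/h = -72.279 kW
Heat removed = 72.279 kW

Q_out = 72.3 kW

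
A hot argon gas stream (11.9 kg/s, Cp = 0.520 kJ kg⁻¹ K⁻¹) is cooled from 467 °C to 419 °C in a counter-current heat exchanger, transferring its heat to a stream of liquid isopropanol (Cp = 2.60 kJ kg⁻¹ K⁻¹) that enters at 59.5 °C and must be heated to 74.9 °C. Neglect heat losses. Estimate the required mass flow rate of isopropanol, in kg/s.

ṁ_c = 7.42 kg/s

Heat released by hot stream: Q = 11.9 × 0.520 × (467 − 419) = 297.02 kJ/s
Energy balance on cold side (adiabatic exchanger): Q = ṁ_c·Cp_c·(T_c,out − T_c,in)
ṁ_c = 297.02 / [2.60 × (74.9 − 59.5)] = 7.4182 kg/s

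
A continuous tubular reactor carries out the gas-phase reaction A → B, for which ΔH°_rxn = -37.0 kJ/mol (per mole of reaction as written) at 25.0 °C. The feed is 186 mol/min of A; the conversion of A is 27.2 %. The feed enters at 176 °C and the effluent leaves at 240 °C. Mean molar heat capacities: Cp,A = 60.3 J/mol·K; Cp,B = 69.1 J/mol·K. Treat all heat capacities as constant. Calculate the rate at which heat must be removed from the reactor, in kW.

Q_out = 17.6 kW

Extent of reaction ξ = 0.272 × 186 = 50.592 mol/min
Reaction term: ξ·ΔH°_rxn = 50.592 × -37.0 = -1871.9 kJ/min
Sensible, feed 176→25 °C: -1693.6 kJ/min
Outlet flows (mol/min): A 135.41, B 50.592
Sensible, products 25→240 °C: 2507.1 kJ/min
Q = ΔH = -1058.4 kJ/min = -17.64 kW
Heat removed = 17.64 kW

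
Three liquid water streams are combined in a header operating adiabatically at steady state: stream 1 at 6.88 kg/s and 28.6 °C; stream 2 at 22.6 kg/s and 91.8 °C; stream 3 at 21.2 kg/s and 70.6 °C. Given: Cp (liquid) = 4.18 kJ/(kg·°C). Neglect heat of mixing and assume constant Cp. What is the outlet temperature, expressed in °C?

Energy balance with Q = 0: Σ ṁᵢCp,ᵢ(T_out − Tᵢ) = 0
Σ ṁᵢCp,ᵢTᵢ = 6.88×4.18×28.6 + 22.6×4.18×91.8 + 21.2×4.18×70.6 = 15751
Σ ṁᵢCp,ᵢ = 6.88×4.18 + 22.6×4.18 + 21.2×4.18 = 211.84
T_out = 15751 / 211.84 = 74.352 °C

T_out = 74.4 °C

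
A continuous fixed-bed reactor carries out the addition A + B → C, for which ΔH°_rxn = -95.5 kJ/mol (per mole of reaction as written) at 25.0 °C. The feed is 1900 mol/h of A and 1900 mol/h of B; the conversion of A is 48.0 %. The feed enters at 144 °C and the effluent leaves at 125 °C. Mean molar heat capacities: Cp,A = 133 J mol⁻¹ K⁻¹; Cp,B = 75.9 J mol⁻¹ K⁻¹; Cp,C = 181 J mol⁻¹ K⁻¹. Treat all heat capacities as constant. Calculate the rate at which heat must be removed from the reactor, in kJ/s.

Extent of reaction ξ = 0.480 × 1900 = 912 mol/h
Reaction term: ξ·ΔH°_rxn = 912 × -95.5 = -87096 kJ/h
Sensible, feed 144→25 °C: -47232 kJ/h
Outlet flows (mol/h): A 988, B 988, C 912
Sensible, products 25→125 °C: 37147 kJ/h
Q = ΔH = -97182 kJ/h = -26.995 kW
Heat removed = 26.995 kJ/s

Q_out = 27.0 kJ/s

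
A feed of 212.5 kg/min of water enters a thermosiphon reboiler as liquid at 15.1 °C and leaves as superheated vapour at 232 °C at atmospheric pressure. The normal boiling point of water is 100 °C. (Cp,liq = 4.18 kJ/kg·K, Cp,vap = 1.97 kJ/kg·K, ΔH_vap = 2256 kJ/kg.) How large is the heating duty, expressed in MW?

Q = 10.2 MW

liquid 15.1→100 °C: 354.88 kJ/kg
vaporisation at 100 °C: 2256 kJ/kg
vapour 100→232 °C: 260.04 kJ/kg
Δh = 354.88 + 2256 + 260.04 = 2870.9 kJ/kg
Q = ṁ·Δh = 212.5 kg/min × 2870.9 kJ/kg = 610070 kJ/min
|Q| = 10168 kW = 10.168 MW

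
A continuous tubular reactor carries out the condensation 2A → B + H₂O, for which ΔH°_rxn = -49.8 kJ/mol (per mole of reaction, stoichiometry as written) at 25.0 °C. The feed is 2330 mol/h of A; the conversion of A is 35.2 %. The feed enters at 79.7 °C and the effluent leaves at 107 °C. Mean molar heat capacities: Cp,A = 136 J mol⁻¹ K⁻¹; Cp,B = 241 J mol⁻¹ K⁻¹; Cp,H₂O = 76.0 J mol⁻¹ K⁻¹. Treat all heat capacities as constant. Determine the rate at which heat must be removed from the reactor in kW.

Q_out = 2.85 kW

Extent of reaction ξ = 0.352 × 2330 / 2 = 410.08 mol/h
Reaction term: ξ·ΔH°_rxn = 410.08 × -49.8 = -20422 kJ/h
Sensible, feed 79.7→25 °C: -17333 kJ/h
Outlet flows (mol/h): A 1509.8, B 410.08, H₂O 410.08
Sensible, products 25→107 °C: 27497 kJ/h
Q = ΔH = -10258 kJ/h = -2.8494 kW
Heat removed = 2.8494 kW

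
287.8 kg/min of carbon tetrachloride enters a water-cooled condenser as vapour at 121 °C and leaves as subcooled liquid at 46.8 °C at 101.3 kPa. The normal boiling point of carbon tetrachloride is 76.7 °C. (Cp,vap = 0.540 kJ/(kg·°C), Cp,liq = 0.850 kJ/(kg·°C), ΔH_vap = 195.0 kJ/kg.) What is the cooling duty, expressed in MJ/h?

vapour 121→76.7 °C: -23.922 kJ/kg
condensation at 76.7 °C: -195 kJ/kg
liquid 76.7→46.8 °C: -25.415 kJ/kg
Δh = -23.922 + -195 + -25.415 = -244.34 kJ/kg
Q = ṁ·Δh = 287.8 kg/min × -244.34 kJ/kg = -70320 kJ/min
|Q| = 1172 kW = 4219.2 MJ/h

Q_c = 4220 MJ/h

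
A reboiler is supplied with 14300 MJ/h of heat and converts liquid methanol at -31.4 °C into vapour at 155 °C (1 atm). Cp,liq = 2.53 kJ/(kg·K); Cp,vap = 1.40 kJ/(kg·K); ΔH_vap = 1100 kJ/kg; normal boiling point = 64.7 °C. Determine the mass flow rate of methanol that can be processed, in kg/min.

ṁ = 162 kg/min

Δh = 2.53×(64.7−-31.4) + 1100 + 1.40×(155−64.7) = 1469.6 kJ/kg
Q = 14300 MJ/h = 3972.2 kJ/s = 238330 kJ/min
ṁ = Q/Δh = 238330 / 1469.6 = 162.18 kg/min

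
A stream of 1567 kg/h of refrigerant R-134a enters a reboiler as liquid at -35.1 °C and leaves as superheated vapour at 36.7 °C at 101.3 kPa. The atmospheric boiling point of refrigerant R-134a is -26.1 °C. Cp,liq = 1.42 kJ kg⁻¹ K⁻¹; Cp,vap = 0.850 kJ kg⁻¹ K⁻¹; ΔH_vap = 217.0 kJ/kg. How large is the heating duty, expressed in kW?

Q = 123 kW

liquid -35.1→-26.1 °C: 12.78 kJ/kg
vaporisation at -26.1 °C: 217 kJ/kg
vapour -26.1→36.7 °C: 53.38 kJ/kg
Δh = 12.78 + 217 + 53.38 = 283.16 kJ/kg
Q = ṁ·Δh = 1567 kg/h × 283.16 kJ/kg = 443710 kJ/h
|Q| = 123.25 kW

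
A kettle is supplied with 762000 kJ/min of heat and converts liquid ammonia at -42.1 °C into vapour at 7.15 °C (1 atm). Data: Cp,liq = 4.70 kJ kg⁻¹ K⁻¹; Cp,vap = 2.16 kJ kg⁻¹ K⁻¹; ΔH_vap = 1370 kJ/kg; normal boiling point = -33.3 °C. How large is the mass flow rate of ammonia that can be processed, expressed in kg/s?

Δh = 4.70×(-33.3−-42.1) + 1370 + 2.16×(7.15−-33.3) = 1498.7 kJ/kg
Q = 762000 kJ/min = 12700 kJ/s = 12700 kJ/s
ṁ = Q/Δh = 12700 / 1498.7 = 8.4738 kg/s

ṁ = 8.47 kg/s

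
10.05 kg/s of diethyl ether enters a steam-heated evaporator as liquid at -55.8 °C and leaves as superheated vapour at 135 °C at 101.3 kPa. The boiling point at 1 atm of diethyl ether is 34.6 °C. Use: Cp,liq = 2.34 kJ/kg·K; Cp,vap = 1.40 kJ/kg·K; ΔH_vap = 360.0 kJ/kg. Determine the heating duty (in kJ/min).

liquid -55.8→34.6 °C: 211.54 kJ/kg
vaporisation at 34.6 °C: 360 kJ/kg
vapour 34.6→135 °C: 140.56 kJ/kg
Δh = 211.54 + 360 + 140.56 = 712.1 kJ/kg
Q = ṁ·Δh = 10.05 kg/s × 712.1 kJ/kg = 7156.6 kJ/s
|Q| = 7156.6 kW = 429390 kJ/min

Q = 429000 kJ/min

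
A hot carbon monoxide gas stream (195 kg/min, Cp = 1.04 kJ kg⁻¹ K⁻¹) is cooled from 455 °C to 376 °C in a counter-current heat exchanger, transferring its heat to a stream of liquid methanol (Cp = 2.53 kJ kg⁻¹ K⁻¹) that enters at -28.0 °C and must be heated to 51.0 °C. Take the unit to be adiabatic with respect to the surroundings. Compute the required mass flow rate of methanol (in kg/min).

Heat released by hot stream: Q = 195 × 1.04 × (455 − 376) = 16021 kJ/min
Energy balance on cold side (adiabatic exchanger): Q = ṁ_c·Cp_c·(T_c,out − T_c,in)
ṁ_c = 16021 / [2.53 × (51.0 − -28.0)] = 80.158 kg/min

ṁ_c = 80.2 kg/min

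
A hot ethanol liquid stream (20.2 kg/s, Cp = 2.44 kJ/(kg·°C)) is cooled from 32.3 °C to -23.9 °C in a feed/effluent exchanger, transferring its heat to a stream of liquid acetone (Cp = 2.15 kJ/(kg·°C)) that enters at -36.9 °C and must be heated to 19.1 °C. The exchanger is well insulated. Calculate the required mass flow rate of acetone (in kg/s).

Heat released by hot stream: Q = 20.2 × 2.44 × (32.3 − -23.9) = 2770 kJ/s
Energy balance on cold side (adiabatic exchanger): Q = ṁ_c·Cp_c·(T_c,out − T_c,in)
ṁ_c = 2770 / [2.15 × (19.1 − -36.9)] = 23.007 kg/s

ṁ_c = 23.0 kg/s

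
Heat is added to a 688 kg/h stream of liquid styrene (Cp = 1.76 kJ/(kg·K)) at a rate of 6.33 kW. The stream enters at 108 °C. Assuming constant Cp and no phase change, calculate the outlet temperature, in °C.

Q = 6.33 kW = 22788 kJ/h
ΔT = Q/(ṁ·Cp) = 22788/(688×1.76) = 18.819 K
T_out = 108 + 18.819 = 126.82 °C

T_out = 127 °C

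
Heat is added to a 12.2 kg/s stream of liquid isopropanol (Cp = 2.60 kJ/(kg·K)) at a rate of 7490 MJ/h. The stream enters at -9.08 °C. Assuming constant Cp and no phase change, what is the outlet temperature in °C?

Q = 7490 MJ/h = 2080.6 kJ/s
ΔT = Q/(ṁ·Cp) = 2080.6/(12.2×2.60) = 65.591 K
T_out = -9.08 + 65.591 = 56.511 °C

T_out = 56.5 °C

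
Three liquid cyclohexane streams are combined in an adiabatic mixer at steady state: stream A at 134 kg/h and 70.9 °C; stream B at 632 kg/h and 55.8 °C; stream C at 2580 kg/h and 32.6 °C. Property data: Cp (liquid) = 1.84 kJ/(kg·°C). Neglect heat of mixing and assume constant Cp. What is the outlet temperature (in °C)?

T_out = 38.5 °C

No heat crosses the boundary, so H_out = H_in.
Σ ṁᵢCp,ᵢTᵢ = 134×1.84×70.9 + 632×1.84×55.8 + 2580×1.84×32.6 = 237130
Σ ṁᵢCp,ᵢ = 134×1.84 + 632×1.84 + 2580×1.84 = 6156.6
T_out = 237130 / 6156.6 = 38.516 °C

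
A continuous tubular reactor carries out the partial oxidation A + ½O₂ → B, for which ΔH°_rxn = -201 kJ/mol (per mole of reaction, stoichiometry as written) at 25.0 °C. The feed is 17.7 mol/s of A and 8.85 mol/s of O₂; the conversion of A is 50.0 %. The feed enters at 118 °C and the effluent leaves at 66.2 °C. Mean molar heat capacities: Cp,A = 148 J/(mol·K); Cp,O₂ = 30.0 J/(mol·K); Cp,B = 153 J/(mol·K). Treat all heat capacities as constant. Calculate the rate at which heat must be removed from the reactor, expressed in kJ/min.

Extent of reaction ξ = 0.500 × 17.7 = 8.85 mol/s
Reaction term: ξ·ΔH°_rxn = 8.85 × -201 = -1778.8 kJ/s
Sensible, feed 118→25 °C: -268.31 kJ/s
Outlet flows (mol/s): A 8.85, O₂ 4.425, B 8.85
Sensible, products 25→66.2 °C: 115.22 kJ/s
Q = ΔH = -1931.9 kJ/s = -1931.9 kW
Heat removed = 115920 kJ/min

Q_out = 116000 kJ/min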